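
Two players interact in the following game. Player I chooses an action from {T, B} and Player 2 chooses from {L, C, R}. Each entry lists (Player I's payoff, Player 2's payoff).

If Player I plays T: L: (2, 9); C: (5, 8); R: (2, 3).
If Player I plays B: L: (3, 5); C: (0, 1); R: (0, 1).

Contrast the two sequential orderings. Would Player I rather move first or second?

If Player I leads: Player 2's best replies are T→L, B→L; Player I's induced payoffs 2, 3; outcome (B, L), payoffs (3, 5).
If Player 2 leads: Player I's best replies are L→B, C→T, R→T; Player 2's induced payoffs 5, 8, 3; outcome (T, C), payoffs (5, 8).
Player I gets 3 moving first and 5 moving second, so Player I prefers to move second.

second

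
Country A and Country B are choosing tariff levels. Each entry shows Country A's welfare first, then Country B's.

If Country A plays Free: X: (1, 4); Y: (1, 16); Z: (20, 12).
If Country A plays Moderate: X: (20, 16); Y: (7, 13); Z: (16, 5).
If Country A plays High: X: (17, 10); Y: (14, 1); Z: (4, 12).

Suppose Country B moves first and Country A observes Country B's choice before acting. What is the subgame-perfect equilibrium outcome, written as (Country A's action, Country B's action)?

(Moderate, X)

Country A best-responds to each possible Country B move:
- X → Country A plays Moderate (best of 1, 20, 17); Country B gets 16.
- Y → Country A plays High (best of 1, 7, 14); Country B gets 1.
- Z → Country A plays Free (best of 20, 16, 4); Country B gets 12.
Country B's induced payoffs are 16, 1, 12, so Country B commits to X. Subgame-perfect outcome: (Moderate, X) with payoffs (20, 16).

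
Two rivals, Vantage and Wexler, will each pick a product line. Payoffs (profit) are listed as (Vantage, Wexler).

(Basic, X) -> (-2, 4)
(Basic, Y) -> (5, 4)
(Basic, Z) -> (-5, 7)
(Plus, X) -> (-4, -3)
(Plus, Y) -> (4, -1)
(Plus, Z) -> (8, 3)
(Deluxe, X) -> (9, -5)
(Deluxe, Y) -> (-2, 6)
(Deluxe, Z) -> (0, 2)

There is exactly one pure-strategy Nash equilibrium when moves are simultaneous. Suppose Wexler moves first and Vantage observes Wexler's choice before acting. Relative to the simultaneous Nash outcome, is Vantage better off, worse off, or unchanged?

worse off

Backward induction with Wexler moving first.
- X: Vantage compares -2, -4, 9 and picks Deluxe; Wexler would get -5.
- Y: Vantage compares 5, 4, -2 and picks Basic; Wexler would get 4.
- Z: Vantage compares -5, 8, 0 and picks Plus; Wexler would get 3.
Maximizing over -5, 4, 3, Wexler chooses Y. Subgame-perfect outcome: (Basic, Y) with payoffs (5, 4).
For the simultaneous game, intersect best replies.
Vantage's best replies: X→Deluxe; Y→Basic; Z→Plus.
Wexler's best replies: Basic→Z; Plus→Z; Deluxe→Y.
The unique mutual best reply is (Plus, Z), giving (8, 3).
Vantage earns 5 sequentially versus 8 at the Nash outcome: worse off.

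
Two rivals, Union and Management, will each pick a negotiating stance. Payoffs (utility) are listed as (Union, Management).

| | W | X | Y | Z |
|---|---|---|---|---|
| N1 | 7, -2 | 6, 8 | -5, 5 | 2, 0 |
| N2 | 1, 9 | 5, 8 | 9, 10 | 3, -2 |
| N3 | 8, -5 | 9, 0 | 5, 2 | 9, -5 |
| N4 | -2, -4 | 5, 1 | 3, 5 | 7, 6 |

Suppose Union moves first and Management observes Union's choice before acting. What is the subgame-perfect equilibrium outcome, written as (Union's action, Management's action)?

(N2, Y)

Management best-responds to each possible Union move:
- N1: Management compares -2, 8, 5, 0 and picks X; Union would get 6.
- N2: Management compares 9, 8, 10, -2 and picks Y; Union would get 9.
- N3: Management compares -5, 0, 2, -5 and picks Y; Union would get 5.
- N4: Management compares -4, 1, 5, 6 and picks Z; Union would get 7.
Maximizing over 6, 9, 5, 7, Union chooses N2. Subgame-perfect outcome: (N2, Y) with payoffs (9, 10).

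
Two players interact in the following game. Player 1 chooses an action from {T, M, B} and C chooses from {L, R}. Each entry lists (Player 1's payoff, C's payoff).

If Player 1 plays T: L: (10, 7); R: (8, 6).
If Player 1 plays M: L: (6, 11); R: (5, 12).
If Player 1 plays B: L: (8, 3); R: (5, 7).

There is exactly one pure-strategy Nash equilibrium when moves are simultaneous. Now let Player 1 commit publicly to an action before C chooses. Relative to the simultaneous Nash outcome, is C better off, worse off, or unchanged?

unchanged

C best-responds to each possible Player 1 move:
- T: C compares 7, 6 and picks L; Player 1 would get 10.
- M: C compares 11, 12 and picks R; Player 1 would get 5.
- B: C compares 3, 7 and picks R; Player 1 would get 5.
Among 10, 5, 5, the best is 10 at T. Subgame-perfect outcome: (T, L) with payoffs (10, 7).
Under simultaneous play:
Player 1's best replies: L→T; R→T.
C's best replies: T→L; M→R; B→R.
The unique mutual best reply is (T, L), giving (10, 7).
C earns 7 sequentially versus 7 at the Nash outcome: unchanged.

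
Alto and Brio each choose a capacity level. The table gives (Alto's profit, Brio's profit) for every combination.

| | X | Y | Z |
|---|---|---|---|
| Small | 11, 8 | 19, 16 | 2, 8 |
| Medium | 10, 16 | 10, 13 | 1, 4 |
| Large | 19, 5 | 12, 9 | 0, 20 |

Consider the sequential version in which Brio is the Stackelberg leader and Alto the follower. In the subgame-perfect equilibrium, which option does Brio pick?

Solve by backward induction (Brio leads).
- X: BR = Large, leader payoff 5.
- Y: BR = Small, leader payoff 16.
- Z: BR = Small, leader payoff 8.
Brio's induced payoffs are 5, 16, 8, so Brio commits to Y. Subgame-perfect outcome: (Small, Y) with payoffs (19, 16).

Y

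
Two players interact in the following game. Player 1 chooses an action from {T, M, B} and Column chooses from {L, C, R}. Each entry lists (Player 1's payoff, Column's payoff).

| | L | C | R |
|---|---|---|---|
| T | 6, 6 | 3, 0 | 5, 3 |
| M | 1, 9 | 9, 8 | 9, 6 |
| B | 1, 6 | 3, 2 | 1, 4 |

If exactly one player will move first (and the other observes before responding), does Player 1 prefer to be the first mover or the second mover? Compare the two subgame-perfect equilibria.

If Player 1 leads: Column's best replies are T→L, M→L, B→L; Player 1's induced payoffs 6, 1, 1; outcome (T, L), payoffs (6, 6).
If Column leads: Player 1's best replies are L→T, C→M, R→M; Column's induced payoffs 6, 8, 6; outcome (M, C), payoffs (9, 8).
Player 1 gets 6 moving first and 9 moving second, so Player 1 prefers to move second.

second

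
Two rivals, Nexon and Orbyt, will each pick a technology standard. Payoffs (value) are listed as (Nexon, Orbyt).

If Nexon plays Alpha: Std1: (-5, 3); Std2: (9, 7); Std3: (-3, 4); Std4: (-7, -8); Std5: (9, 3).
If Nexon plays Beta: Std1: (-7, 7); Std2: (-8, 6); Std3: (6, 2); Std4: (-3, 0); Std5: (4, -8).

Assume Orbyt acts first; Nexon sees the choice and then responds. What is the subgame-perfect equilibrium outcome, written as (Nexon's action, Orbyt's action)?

(Alpha, Std2)

Nexon best-responds to each possible Orbyt move:
- Std1: Nexon compares -5, -7 and picks Alpha; Orbyt would get 3.
- Std2: Nexon compares 9, -8 and picks Alpha; Orbyt would get 7.
- Std3: Nexon compares -3, 6 and picks Beta; Orbyt would get 2.
- Std4: Nexon compares -7, -3 and picks Beta; Orbyt would get 0.
- Std5: Nexon compares 9, 4 and picks Alpha; Orbyt would get 3.
Maximizing over 3, 7, 2, 0, 3, Orbyt chooses Std2. Subgame-perfect outcome: (Alpha, Std2) with payoffs (9, 7).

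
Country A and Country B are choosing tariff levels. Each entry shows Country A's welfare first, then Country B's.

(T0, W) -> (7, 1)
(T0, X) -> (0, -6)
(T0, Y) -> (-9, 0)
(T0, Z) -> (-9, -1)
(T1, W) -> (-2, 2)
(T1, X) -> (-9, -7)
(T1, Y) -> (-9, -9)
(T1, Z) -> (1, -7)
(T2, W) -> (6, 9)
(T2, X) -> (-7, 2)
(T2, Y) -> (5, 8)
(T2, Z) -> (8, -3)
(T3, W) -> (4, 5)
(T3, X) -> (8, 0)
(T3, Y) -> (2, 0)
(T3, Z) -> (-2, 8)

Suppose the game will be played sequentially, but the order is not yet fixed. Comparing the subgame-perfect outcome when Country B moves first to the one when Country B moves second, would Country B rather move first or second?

first

If Country A leads: Country B's best replies are T0→W, T1→W, T2→W, T3→Z; Country A's induced payoffs 7, -2, 6, -2; outcome (T0, W), payoffs (7, 1).
If Country B leads: Country A's best replies are W→T0, X→T3, Y→T2, Z→T2; Country B's induced payoffs 1, 0, 8, -3; outcome (T2, Y), payoffs (5, 8).
Country B gets 8 moving first and 1 moving second, so Country B prefers to move first.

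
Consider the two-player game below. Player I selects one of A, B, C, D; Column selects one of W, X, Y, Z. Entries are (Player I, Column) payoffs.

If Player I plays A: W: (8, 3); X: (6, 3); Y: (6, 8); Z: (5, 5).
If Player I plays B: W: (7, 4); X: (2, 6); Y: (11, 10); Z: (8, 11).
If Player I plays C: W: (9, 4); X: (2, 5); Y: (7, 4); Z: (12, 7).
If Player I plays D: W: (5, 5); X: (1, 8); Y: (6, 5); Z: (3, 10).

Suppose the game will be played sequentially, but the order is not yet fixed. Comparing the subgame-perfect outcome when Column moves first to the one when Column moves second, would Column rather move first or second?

first

If Player I leads: Column's best replies are A→Y, B→Z, C→Z, D→Z; Player I's induced payoffs 6, 8, 12, 3; outcome (C, Z), payoffs (12, 7).
If Column leads: Player I's best replies are W→C, X→A, Y→B, Z→C; Column's induced payoffs 4, 3, 10, 7; outcome (B, Y), payoffs (11, 10).
Column gets 10 moving first and 7 moving second, so Column prefers to move first.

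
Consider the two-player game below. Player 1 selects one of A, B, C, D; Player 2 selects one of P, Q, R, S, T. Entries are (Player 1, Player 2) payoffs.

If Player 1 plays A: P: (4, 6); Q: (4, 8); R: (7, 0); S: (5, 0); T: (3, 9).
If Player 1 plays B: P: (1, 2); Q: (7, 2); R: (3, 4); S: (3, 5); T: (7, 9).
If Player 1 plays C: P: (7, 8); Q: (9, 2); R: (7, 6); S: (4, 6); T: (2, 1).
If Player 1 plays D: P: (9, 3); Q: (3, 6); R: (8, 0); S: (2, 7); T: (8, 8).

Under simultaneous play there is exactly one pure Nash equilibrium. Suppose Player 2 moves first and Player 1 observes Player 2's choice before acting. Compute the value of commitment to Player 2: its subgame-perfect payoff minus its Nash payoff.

Solve by backward induction (Player 2 leads).
- P → Player 1 plays D (best of 4, 1, 7, 9); Player 2 gets 3.
- Q → Player 1 plays C (best of 4, 7, 9, 3); Player 2 gets 2.
- R → Player 1 plays D (best of 7, 3, 7, 8); Player 2 gets 0.
- S → Player 1 plays A (best of 5, 3, 4, 2); Player 2 gets 0.
- T → Player 1 plays D (best of 3, 7, 2, 8); Player 2 gets 8.
Among 3, 2, 0, 0, 8, the best is 8 at T. Subgame-perfect outcome: (D, T) with payoffs (8, 8).
Under simultaneous play:
Player 1's best replies: P→D; Q→C; R→D; S→A; T→D.
Player 2's best replies: A→T; B→T; C→P; D→T.
Only (D, T) has each player best-responding; Nash payoffs (8, 8).
Player 2's commitment gain: 8 − 8 = 0.

0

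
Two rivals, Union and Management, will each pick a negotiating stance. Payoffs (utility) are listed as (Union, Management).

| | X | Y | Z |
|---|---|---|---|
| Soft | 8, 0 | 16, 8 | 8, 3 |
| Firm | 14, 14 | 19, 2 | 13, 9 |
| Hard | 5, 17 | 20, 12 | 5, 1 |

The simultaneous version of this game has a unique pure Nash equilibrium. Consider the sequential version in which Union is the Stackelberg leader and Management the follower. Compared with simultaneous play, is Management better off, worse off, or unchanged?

Management best-responds to each possible Union move:
- Soft: BR = Y, leader payoff 16.
- Firm: BR = X, leader payoff 14.
- Hard: BR = X, leader payoff 5.
Union's induced payoffs are 16, 14, 5, so Union commits to Soft. Subgame-perfect outcome: (Soft, Y) with payoffs (16, 8).
Now find the simultaneous Nash equilibrium.
Union's best replies: X→Firm; Y→Hard; Z→Firm.
Management's best replies: Soft→Y; Firm→X; Hard→X.
The unique mutual best reply is (Firm, X), giving (14, 14).
Management earns 8 sequentially versus 14 at the Nash outcome: worse off.

worse off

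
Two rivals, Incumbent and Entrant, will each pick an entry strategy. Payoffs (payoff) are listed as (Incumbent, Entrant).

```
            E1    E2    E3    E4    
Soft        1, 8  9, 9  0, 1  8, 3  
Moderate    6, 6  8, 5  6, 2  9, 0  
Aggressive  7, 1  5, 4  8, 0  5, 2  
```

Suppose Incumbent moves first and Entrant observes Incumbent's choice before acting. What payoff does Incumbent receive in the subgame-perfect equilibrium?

9

Backward induction with Incumbent moving first.
- Soft → Entrant plays E2 (best of 8, 9, 1, 3); Incumbent gets 9.
- Moderate → Entrant plays E1 (best of 6, 5, 2, 0); Incumbent gets 6.
- Aggressive → Entrant plays E2 (best of 1, 4, 0, 2); Incumbent gets 5.
Maximizing over 9, 6, 5, Incumbent chooses Soft. Subgame-perfect outcome: (Soft, E2) with payoffs (9, 9).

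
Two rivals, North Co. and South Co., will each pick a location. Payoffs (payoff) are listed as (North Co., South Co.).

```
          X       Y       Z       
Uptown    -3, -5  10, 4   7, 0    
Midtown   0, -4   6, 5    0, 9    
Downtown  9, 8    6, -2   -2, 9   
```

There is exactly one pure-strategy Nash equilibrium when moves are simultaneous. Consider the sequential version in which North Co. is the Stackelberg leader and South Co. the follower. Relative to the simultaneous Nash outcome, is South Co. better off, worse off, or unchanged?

Solve by backward induction (North Co. leads).
- Uptown: BR = Y, leader payoff 10.
- Midtown: BR = Z, leader payoff 0.
- Downtown: BR = Z, leader payoff -2.
Among 10, 0, -2, the best is 10 at Uptown. Subgame-perfect outcome: (Uptown, Y) with payoffs (10, 4).
For the simultaneous game, intersect best replies.
North Co.'s best replies: X→Downtown; Y→Uptown; Z→Uptown.
South Co.'s best replies: Uptown→Y; Midtown→Z; Downtown→Z.
The unique mutual best reply is (Uptown, Y), giving (10, 4).
South Co. earns 4 sequentially versus 4 at the Nash outcome: unchanged.

unchanged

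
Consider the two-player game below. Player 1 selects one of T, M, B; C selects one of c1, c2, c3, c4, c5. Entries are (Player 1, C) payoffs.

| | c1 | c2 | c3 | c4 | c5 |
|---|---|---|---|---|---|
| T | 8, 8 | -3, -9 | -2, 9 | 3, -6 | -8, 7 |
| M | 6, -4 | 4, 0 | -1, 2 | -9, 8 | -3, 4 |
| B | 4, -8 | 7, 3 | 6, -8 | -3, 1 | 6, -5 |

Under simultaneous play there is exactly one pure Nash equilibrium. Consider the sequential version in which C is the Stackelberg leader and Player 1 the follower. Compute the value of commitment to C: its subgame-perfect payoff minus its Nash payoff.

5

Work backward from Player 1's decision.
- c1: Player 1 compares 8, 6, 4 and picks T; C would get 8.
- c2: Player 1 compares -3, 4, 7 and picks B; C would get 3.
- c3: Player 1 compares -2, -1, 6 and picks B; C would get -8.
- c4: Player 1 compares 3, -9, -3 and picks T; C would get -6.
- c5: Player 1 compares -8, -3, 6 and picks B; C would get -5.
C's induced payoffs are 8, 3, -8, -6, -5, so C commits to c1. Subgame-perfect outcome: (T, c1) with payoffs (8, 8).
For the simultaneous game, intersect best replies.
Player 1's best replies: c1→T; c2→B; c3→B; c4→T; c5→B.
C's best replies: T→c3; M→c4; B→c2.
The unique mutual best reply is (B, c2), giving (7, 3).
C's commitment gain: 8 − 3 = 5.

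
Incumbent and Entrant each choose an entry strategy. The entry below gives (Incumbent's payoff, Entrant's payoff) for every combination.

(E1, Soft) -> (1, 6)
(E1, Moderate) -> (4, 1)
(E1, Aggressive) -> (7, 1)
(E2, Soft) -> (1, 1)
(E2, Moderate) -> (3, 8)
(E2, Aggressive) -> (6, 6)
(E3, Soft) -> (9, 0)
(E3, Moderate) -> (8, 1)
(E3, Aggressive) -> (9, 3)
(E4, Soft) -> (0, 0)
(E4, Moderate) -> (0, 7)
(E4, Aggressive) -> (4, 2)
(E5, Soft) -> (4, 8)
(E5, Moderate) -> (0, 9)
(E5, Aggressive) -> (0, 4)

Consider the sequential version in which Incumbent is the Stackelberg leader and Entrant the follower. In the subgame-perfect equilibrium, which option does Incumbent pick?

E3

Work backward from Entrant's decision.
- E1: Entrant compares 6, 1, 1 and picks Soft; Incumbent would get 1.
- E2: Entrant compares 1, 8, 6 and picks Moderate; Incumbent would get 3.
- E3: Entrant compares 0, 1, 3 and picks Aggressive; Incumbent would get 9.
- E4: Entrant compares 0, 7, 2 and picks Moderate; Incumbent would get 0.
- E5: Entrant compares 8, 9, 4 and picks Moderate; Incumbent would get 0.
Maximizing over 1, 3, 9, 0, 0, Incumbent chooses E3. Subgame-perfect outcome: (E3, Aggressive) with payoffs (9, 3).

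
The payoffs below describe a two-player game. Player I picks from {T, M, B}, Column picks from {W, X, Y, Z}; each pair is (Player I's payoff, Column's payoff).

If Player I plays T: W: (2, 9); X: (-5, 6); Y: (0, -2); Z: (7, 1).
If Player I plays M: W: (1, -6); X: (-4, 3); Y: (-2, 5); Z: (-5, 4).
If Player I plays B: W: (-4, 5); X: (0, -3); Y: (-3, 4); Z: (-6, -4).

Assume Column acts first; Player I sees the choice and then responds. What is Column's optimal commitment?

Work backward from Player I's decision.
- W: BR = T, leader payoff 9.
- X: BR = B, leader payoff -3.
- Y: BR = T, leader payoff -2.
- Z: BR = T, leader payoff 1.
Among 9, -3, -2, 1, the best is 9 at W. Subgame-perfect outcome: (T, W) with payoffs (2, 9).

W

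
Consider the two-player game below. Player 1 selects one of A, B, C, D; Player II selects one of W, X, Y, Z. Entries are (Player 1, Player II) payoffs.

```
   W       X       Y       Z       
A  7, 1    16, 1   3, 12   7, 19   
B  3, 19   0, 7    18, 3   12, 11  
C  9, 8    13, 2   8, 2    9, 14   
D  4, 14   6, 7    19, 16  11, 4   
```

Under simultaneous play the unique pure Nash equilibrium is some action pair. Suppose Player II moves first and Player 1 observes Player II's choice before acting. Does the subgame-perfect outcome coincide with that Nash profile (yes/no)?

yes

Work backward from Player 1's decision.
- W → Player 1 plays C (best of 7, 3, 9, 4); Player II gets 8.
- X → Player 1 plays A (best of 16, 0, 13, 6); Player II gets 1.
- Y → Player 1 plays D (best of 3, 18, 8, 19); Player II gets 16.
- Z → Player 1 plays B (best of 7, 12, 9, 11); Player II gets 11.
Among 8, 1, 16, 11, the best is 16 at Y. Subgame-perfect outcome: (D, Y) with payoffs (19, 16).
Under simultaneous play:
Player 1's best replies: W→C; X→A; Y→D; Z→B.
Player II's best replies: A→Z; B→W; C→Z; D→Y.
Only (D, Y) has each player best-responding; Nash payoffs (19, 16).
Sequential outcome (D, Y) coincides with the Nash profile (D, Y).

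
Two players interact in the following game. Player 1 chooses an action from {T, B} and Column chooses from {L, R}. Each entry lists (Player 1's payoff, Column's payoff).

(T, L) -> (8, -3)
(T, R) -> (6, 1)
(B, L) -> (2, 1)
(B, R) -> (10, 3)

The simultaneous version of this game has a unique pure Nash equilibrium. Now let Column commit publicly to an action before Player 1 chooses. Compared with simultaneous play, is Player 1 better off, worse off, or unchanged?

unchanged

Player 1 best-responds to each possible Column move:
- L: BR = T, leader payoff -3.
- R: BR = B, leader payoff 3.
Column's induced payoffs are -3, 3, so Column commits to R. Subgame-perfect outcome: (B, R) with payoffs (10, 3).
Under simultaneous play:
Player 1's best replies: L→T; R→B.
Column's best replies: T→R; B→R.
The unique mutual best reply is (B, R), giving (10, 3).
Player 1 earns 10 sequentially versus 10 at the Nash outcome: unchanged.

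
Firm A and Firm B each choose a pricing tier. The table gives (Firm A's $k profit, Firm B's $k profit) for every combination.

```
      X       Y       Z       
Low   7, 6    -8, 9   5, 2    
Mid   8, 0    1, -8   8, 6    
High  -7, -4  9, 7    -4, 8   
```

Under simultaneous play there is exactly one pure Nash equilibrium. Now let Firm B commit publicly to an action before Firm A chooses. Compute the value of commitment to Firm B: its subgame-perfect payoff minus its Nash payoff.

Work backward from Firm A's decision.
- X: Firm A compares 7, 8, -7 and picks Mid; Firm B would get 0.
- Y: Firm A compares -8, 1, 9 and picks High; Firm B would get 7.
- Z: Firm A compares 5, 8, -4 and picks Mid; Firm B would get 6.
Firm B's induced payoffs are 0, 7, 6, so Firm B commits to Y. Subgame-perfect outcome: (High, Y) with payoffs (9, 7).
Under simultaneous play:
Firm A's best replies: X→Mid; Y→High; Z→Mid.
Firm B's best replies: Low→Y; Mid→Z; High→Z.
Only (Mid, Z) has each player best-responding; Nash payoffs (8, 6).
Firm B's commitment gain: 7 − 6 = 1.

1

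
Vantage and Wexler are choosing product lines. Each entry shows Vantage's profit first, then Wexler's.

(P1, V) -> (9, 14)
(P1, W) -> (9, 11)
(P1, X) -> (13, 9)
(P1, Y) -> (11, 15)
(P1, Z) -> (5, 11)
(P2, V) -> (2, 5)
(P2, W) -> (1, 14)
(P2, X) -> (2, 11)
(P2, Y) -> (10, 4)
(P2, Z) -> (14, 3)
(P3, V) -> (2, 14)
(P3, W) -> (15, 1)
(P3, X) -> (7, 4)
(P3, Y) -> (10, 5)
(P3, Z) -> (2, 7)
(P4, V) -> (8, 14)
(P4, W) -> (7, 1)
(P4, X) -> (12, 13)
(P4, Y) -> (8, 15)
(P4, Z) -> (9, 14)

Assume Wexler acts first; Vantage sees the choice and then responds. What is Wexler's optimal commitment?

Y

Solve by backward induction (Wexler leads).
- V → Vantage plays P1 (best of 9, 2, 2, 8); Wexler gets 14.
- W → Vantage plays P3 (best of 9, 1, 15, 7); Wexler gets 1.
- X → Vantage plays P1 (best of 13, 2, 7, 12); Wexler gets 9.
- Y → Vantage plays P1 (best of 11, 10, 10, 8); Wexler gets 15.
- Z → Vantage plays P2 (best of 5, 14, 2, 9); Wexler gets 3.
Among 14, 1, 9, 15, 3, the best is 15 at Y. Subgame-perfect outcome: (P1, Y) with payoffs (11, 15).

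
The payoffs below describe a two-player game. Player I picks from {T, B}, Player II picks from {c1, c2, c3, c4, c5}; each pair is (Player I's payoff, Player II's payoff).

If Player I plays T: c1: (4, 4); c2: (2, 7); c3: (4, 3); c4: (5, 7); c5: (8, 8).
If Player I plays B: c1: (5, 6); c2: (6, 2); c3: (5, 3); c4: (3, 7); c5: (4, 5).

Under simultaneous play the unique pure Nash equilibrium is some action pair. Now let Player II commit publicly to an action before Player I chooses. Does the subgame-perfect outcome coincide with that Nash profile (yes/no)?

Backward induction with Player II moving first.
- c1 → Player I plays B (best of 4, 5); Player II gets 6.
- c2 → Player I plays B (best of 2, 6); Player II gets 2.
- c3 → Player I plays B (best of 4, 5); Player II gets 3.
- c4 → Player I plays T (best of 5, 3); Player II gets 7.
- c5 → Player I plays T (best of 8, 4); Player II gets 8.
Maximizing over 6, 2, 3, 7, 8, Player II chooses c5. Subgame-perfect outcome: (T, c5) with payoffs (8, 8).
For the simultaneous game, intersect best replies.
Player I's best replies: c1→B; c2→B; c3→B; c4→T; c5→T.
Player II's best replies: T→c5; B→c4.
The unique mutual best reply is (T, c5), giving (8, 8).
Sequential outcome (T, c5) coincides with the Nash profile (T, c5).

yes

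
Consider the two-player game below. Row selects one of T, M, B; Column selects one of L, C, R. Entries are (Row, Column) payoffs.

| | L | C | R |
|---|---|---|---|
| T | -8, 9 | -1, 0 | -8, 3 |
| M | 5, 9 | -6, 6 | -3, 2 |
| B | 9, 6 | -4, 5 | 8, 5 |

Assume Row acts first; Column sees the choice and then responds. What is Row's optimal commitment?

Work backward from Column's decision.
- T: BR = L, leader payoff -8.
- M: BR = L, leader payoff 5.
- B: BR = L, leader payoff 9.
Among -8, 5, 9, the best is 9 at B. Subgame-perfect outcome: (B, L) with payoffs (9, 6).

B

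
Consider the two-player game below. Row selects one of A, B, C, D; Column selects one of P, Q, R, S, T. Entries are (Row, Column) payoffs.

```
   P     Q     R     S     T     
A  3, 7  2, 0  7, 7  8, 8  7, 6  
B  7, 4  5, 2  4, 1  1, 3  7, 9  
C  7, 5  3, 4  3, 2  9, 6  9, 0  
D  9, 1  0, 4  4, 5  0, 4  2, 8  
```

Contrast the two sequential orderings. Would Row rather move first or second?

If Row leads: Column's best replies are A→S, B→T, C→S, D→T; Row's induced payoffs 8, 7, 9, 2; outcome (C, S), payoffs (9, 6).
If Column leads: Row's best replies are P→D, Q→B, R→A, S→C, T→C; Column's induced payoffs 1, 2, 7, 6, 0; outcome (A, R), payoffs (7, 7).
Row gets 9 moving first and 7 moving second, so Row prefers to move first.

first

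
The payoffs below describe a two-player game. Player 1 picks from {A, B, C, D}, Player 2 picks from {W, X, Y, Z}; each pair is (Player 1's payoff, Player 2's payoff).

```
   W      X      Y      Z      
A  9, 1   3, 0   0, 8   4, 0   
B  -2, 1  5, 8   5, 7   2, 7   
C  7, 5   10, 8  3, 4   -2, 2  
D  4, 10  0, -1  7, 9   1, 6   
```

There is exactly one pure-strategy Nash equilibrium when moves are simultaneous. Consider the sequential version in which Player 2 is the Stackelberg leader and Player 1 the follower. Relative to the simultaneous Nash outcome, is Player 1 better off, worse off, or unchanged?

worse off

Work backward from Player 1's decision.
- W → Player 1 plays A (best of 9, -2, 7, 4); Player 2 gets 1.
- X → Player 1 plays C (best of 3, 5, 10, 0); Player 2 gets 8.
- Y → Player 1 plays D (best of 0, 5, 3, 7); Player 2 gets 9.
- Z → Player 1 plays A (best of 4, 2, -2, 1); Player 2 gets 0.
Among 1, 8, 9, 0, the best is 9 at Y. Subgame-perfect outcome: (D, Y) with payoffs (7, 9).
Now find the simultaneous Nash equilibrium.
Player 1's best replies: W→A; X→C; Y→D; Z→A.
Player 2's best replies: A→Y; B→X; C→X; D→W.
The unique mutual best reply is (C, X), giving (10, 8).
Player 1 earns 7 sequentially versus 10 at the Nash outcome: worse off.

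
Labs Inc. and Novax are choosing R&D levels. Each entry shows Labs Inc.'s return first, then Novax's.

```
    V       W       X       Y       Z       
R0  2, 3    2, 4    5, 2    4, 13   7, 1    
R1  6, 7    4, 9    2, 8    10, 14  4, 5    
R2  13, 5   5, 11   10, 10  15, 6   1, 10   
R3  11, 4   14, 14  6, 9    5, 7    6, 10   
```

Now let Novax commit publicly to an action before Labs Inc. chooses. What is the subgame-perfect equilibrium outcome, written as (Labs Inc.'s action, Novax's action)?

Labs Inc. best-responds to each possible Novax move:
- V: BR = R2, leader payoff 5.
- W: BR = R3, leader payoff 14.
- X: BR = R2, leader payoff 10.
- Y: BR = R2, leader payoff 6.
- Z: BR = R0, leader payoff 1.
Novax's induced payoffs are 5, 14, 10, 6, 1, so Novax commits to W. Subgame-perfect outcome: (R3, W) with payoffs (14, 14).

(R3, W)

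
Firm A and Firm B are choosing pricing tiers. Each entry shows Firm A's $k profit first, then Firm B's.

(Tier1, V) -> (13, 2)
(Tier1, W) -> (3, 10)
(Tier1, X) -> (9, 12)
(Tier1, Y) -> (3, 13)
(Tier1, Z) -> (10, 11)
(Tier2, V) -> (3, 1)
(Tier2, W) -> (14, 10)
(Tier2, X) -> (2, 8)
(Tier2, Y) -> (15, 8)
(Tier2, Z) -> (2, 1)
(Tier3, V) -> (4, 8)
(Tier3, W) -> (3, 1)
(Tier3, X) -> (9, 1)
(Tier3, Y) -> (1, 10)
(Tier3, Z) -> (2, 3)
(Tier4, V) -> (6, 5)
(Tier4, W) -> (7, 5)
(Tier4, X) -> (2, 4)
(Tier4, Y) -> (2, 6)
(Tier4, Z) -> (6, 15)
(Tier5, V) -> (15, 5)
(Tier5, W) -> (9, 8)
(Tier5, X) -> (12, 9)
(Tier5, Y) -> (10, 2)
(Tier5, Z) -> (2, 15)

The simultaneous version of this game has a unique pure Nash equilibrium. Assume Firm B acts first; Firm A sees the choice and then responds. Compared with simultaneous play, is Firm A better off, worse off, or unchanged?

Solve by backward induction (Firm B leads).
- V → Firm A plays Tier5 (best of 13, 3, 4, 6, 15); Firm B gets 5.
- W → Firm A plays Tier2 (best of 3, 14, 3, 7, 9); Firm B gets 10.
- X → Firm A plays Tier5 (best of 9, 2, 9, 2, 12); Firm B gets 9.
- Y → Firm A plays Tier2 (best of 3, 15, 1, 2, 10); Firm B gets 8.
- Z → Firm A plays Tier1 (best of 10, 2, 2, 6, 2); Firm B gets 11.
Maximizing over 5, 10, 9, 8, 11, Firm B chooses Z. Subgame-perfect outcome: (Tier1, Z) with payoffs (10, 11).
Under simultaneous play:
Firm A's best replies: V→Tier5; W→Tier2; X→Tier5; Y→Tier2; Z→Tier1.
Firm B's best replies: Tier1→Y; Tier2→W; Tier3→Y; Tier4→Z; Tier5→Z.
Only (Tier2, W) has each player best-responding; Nash payoffs (14, 10).
Firm A earns 10 sequentially versus 14 at the Nash outcome: worse off.

worse off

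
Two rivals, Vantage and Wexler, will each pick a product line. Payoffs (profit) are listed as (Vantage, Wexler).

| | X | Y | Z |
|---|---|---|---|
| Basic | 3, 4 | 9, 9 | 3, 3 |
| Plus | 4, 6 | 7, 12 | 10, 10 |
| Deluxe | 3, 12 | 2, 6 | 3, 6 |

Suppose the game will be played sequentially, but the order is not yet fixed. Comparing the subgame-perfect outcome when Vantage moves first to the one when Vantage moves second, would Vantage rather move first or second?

If Vantage leads: Wexler's best replies are Basic→Y, Plus→Y, Deluxe→X; Vantage's induced payoffs 9, 7, 3; outcome (Basic, Y), payoffs (9, 9).
If Wexler leads: Vantage's best replies are X→Plus, Y→Basic, Z→Plus; Wexler's induced payoffs 6, 9, 10; outcome (Plus, Z), payoffs (10, 10).
Vantage gets 9 moving first and 10 moving second, so Vantage prefers to move second.

second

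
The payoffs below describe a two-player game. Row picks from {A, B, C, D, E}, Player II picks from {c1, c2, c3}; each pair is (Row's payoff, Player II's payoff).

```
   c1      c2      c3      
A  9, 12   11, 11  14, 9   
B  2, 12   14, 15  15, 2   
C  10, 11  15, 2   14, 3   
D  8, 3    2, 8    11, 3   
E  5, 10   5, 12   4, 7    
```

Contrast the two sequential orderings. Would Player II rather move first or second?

second

If Row leads: Player II's best replies are A→c1, B→c2, C→c1, D→c2, E→c2; Row's induced payoffs 9, 14, 10, 2, 5; outcome (B, c2), payoffs (14, 15).
If Player II leads: Row's best replies are c1→C, c2→C, c3→B; Player II's induced payoffs 11, 2, 2; outcome (C, c1), payoffs (10, 11).
Player II gets 11 moving first and 15 moving second, so Player II prefers to move second.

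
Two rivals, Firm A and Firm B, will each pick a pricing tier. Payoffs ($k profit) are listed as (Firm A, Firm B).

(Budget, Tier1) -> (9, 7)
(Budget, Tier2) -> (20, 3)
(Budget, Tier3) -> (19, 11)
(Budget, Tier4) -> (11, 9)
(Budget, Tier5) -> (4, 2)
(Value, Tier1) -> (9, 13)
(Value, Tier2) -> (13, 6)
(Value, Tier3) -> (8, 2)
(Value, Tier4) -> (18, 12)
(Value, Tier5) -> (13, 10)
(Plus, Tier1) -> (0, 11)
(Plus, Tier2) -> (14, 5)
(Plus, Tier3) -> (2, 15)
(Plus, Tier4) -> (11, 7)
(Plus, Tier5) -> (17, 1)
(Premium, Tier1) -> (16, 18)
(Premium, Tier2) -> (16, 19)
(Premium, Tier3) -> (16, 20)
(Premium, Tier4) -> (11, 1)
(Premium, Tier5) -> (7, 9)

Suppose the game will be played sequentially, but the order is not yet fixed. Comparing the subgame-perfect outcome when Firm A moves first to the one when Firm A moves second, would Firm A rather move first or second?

If Firm A leads: Firm B's best replies are Budget→Tier3, Value→Tier1, Plus→Tier3, Premium→Tier3; Firm A's induced payoffs 19, 9, 2, 16; outcome (Budget, Tier3), payoffs (19, 11).
If Firm B leads: Firm A's best replies are Tier1→Premium, Tier2→Budget, Tier3→Budget, Tier4→Value, Tier5→Plus; Firm B's induced payoffs 18, 3, 11, 12, 1; outcome (Premium, Tier1), payoffs (16, 18).
Firm A gets 19 moving first and 16 moving second, so Firm A prefers to move first.

first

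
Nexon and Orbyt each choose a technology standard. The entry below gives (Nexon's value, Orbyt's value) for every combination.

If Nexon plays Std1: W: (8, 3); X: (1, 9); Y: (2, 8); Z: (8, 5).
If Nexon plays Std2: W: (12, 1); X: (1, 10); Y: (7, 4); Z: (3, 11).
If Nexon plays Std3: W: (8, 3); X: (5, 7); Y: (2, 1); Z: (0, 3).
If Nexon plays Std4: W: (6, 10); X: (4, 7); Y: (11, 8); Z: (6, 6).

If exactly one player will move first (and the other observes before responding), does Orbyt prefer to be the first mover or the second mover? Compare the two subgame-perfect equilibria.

second

If Nexon leads: Orbyt's best replies are Std1→X, Std2→Z, Std3→X, Std4→W; Nexon's induced payoffs 1, 3, 5, 6; outcome (Std4, W), payoffs (6, 10).
If Orbyt leads: Nexon's best replies are W→Std2, X→Std3, Y→Std4, Z→Std1; Orbyt's induced payoffs 1, 7, 8, 5; outcome (Std4, Y), payoffs (11, 8).
Orbyt gets 8 moving first and 10 moving second, so Orbyt prefers to move second.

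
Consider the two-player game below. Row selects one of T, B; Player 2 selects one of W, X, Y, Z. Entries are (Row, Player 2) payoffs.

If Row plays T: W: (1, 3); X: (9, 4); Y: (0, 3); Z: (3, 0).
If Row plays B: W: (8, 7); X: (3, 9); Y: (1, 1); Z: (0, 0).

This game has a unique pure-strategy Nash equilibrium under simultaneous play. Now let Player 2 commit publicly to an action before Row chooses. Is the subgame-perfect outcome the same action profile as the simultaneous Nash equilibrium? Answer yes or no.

Work backward from Row's decision.
- W: Row compares 1, 8 and picks B; Player 2 would get 7.
- X: Row compares 9, 3 and picks T; Player 2 would get 4.
- Y: Row compares 0, 1 and picks B; Player 2 would get 1.
- Z: Row compares 3, 0 and picks T; Player 2 would get 0.
Player 2's induced payoffs are 7, 4, 1, 0, so Player 2 commits to W. Subgame-perfect outcome: (B, W) with payoffs (8, 7).
Under simultaneous play:
Row's best replies: W→B; X→T; Y→B; Z→T.
Player 2's best replies: T→X; B→X.
Only (T, X) has each player best-responding; Nash payoffs (9, 4).
Sequential outcome (B, W) differs from the Nash profile (T, X).

no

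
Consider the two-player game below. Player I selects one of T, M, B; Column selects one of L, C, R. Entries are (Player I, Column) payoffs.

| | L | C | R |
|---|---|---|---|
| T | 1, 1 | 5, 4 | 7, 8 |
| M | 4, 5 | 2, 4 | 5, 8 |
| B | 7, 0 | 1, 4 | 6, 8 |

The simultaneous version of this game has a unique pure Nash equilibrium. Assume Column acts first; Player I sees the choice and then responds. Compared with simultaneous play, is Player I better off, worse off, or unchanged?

unchanged

Player I best-responds to each possible Column move:
- L: Player I compares 1, 4, 7 and picks B; Column would get 0.
- C: Player I compares 5, 2, 1 and picks T; Column would get 4.
- R: Player I compares 7, 5, 6 and picks T; Column would get 8.
Column's induced payoffs are 0, 4, 8, so Column commits to R. Subgame-perfect outcome: (T, R) with payoffs (7, 8).
Now find the simultaneous Nash equilibrium.
Player I's best replies: L→B; C→T; R→T.
Column's best replies: T→R; M→R; B→R.
Only (T, R) has each player best-responding; Nash payoffs (7, 8).
Player I earns 7 sequentially versus 7 at the Nash outcome: unchanged.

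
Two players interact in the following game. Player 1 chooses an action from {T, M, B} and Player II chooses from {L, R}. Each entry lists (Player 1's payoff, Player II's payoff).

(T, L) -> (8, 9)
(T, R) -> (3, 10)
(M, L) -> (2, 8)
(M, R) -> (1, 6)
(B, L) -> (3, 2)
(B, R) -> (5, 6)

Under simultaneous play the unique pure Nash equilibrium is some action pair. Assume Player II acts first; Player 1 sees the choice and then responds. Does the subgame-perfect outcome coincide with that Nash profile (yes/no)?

Backward induction with Player II moving first.
- L: BR = T, leader payoff 9.
- R: BR = B, leader payoff 6.
Player II's induced payoffs are 9, 6, so Player II commits to L. Subgame-perfect outcome: (T, L) with payoffs (8, 9).
Now find the simultaneous Nash equilibrium.
Player 1's best replies: L→T; R→B.
Player II's best replies: T→R; M→L; B→R.
The unique mutual best reply is (B, R), giving (5, 6).
Sequential outcome (T, L) differs from the Nash profile (B, R).

no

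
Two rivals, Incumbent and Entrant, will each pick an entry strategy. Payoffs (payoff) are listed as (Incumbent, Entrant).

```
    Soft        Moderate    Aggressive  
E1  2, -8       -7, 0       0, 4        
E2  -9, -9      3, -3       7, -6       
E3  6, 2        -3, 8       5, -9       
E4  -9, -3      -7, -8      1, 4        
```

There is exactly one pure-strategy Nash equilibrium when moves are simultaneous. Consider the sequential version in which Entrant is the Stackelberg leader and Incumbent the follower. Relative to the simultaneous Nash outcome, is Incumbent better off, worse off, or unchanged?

Work backward from Incumbent's decision.
- Soft → Incumbent plays E3 (best of 2, -9, 6, -9); Entrant gets 2.
- Moderate → Incumbent plays E2 (best of -7, 3, -3, -7); Entrant gets -3.
- Aggressive → Incumbent plays E2 (best of 0, 7, 5, 1); Entrant gets -6.
Among 2, -3, -6, the best is 2 at Soft. Subgame-perfect outcome: (E3, Soft) with payoffs (6, 2).
Now find the simultaneous Nash equilibrium.
Incumbent's best replies: Soft→E3; Moderate→E2; Aggressive→E2.
Entrant's best replies: E1→Aggressive; E2→Moderate; E3→Moderate; E4→Aggressive.
The unique mutual best reply is (E2, Moderate), giving (3, -3).
Incumbent earns 6 sequentially versus 3 at the Nash outcome: better off.

better off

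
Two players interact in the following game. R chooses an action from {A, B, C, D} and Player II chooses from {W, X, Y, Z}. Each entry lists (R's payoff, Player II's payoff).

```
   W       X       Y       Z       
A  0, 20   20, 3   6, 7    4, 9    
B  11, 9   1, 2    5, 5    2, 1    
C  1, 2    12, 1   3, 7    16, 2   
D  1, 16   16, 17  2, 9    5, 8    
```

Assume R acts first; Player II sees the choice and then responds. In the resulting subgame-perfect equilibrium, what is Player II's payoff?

17

Work backward from Player II's decision.
- A: Player II compares 20, 3, 7, 9 and picks W; R would get 0.
- B: Player II compares 9, 2, 5, 1 and picks W; R would get 11.
- C: Player II compares 2, 1, 7, 2 and picks Y; R would get 3.
- D: Player II compares 16, 17, 9, 8 and picks X; R would get 16.
Among 0, 11, 3, 16, the best is 16 at D. Subgame-perfect outcome: (D, X) with payoffs (16, 17).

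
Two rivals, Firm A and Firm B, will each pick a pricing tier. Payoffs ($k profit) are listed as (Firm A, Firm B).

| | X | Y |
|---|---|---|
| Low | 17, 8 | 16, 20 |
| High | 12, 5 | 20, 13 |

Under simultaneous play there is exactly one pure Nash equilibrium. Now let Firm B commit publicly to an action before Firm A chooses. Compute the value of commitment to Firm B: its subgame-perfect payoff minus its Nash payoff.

0

Work backward from Firm A's decision.
- X: BR = Low, leader payoff 8.
- Y: BR = High, leader payoff 13.
Among 8, 13, the best is 13 at Y. Subgame-perfect outcome: (High, Y) with payoffs (20, 13).
For the simultaneous game, intersect best replies.
Firm A's best replies: X→Low; Y→High.
Firm B's best replies: Low→Y; High→Y.
Only (High, Y) has each player best-responding; Nash payoffs (20, 13).
Firm B's commitment gain: 13 − 13 = 0.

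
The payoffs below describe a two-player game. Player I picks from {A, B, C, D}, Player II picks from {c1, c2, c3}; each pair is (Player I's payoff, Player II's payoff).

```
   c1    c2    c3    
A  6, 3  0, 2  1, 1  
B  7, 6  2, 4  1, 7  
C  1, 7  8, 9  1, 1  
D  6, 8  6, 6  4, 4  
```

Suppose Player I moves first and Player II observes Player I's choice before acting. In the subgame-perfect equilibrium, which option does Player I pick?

C

Backward induction with Player I moving first.
- A: BR = c1, leader payoff 6.
- B: BR = c3, leader payoff 1.
- C: BR = c2, leader payoff 8.
- D: BR = c1, leader payoff 6.
Player I's induced payoffs are 6, 1, 8, 6, so Player I commits to C. Subgame-perfect outcome: (C, c2) with payoffs (8, 9).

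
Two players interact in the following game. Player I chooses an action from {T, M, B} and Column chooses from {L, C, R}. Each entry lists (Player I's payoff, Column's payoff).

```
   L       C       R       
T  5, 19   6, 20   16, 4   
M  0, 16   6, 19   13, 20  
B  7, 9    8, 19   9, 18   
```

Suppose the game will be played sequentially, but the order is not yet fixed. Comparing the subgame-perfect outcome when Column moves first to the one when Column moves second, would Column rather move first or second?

If Player I leads: Column's best replies are T→C, M→R, B→C; Player I's induced payoffs 6, 13, 8; outcome (M, R), payoffs (13, 20).
If Column leads: Player I's best replies are L→B, C→B, R→T; Column's induced payoffs 9, 19, 4; outcome (B, C), payoffs (8, 19).
Column gets 19 moving first and 20 moving second, so Column prefers to move second.

second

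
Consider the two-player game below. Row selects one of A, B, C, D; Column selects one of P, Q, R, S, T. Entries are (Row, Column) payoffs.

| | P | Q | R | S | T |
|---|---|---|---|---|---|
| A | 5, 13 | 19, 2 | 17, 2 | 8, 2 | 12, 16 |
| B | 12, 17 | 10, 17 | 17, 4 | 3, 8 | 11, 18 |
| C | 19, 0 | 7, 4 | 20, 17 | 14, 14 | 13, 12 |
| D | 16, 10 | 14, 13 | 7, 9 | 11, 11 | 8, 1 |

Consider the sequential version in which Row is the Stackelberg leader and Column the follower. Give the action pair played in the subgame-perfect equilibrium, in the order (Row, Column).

(C, R)

Column best-responds to each possible Row move:
- A: Column compares 13, 2, 2, 2, 16 and picks T; Row would get 12.
- B: Column compares 17, 17, 4, 8, 18 and picks T; Row would get 11.
- C: Column compares 0, 4, 17, 14, 12 and picks R; Row would get 20.
- D: Column compares 10, 13, 9, 11, 1 and picks Q; Row would get 14.
Row's induced payoffs are 12, 11, 20, 14, so Row commits to C. Subgame-perfect outcome: (C, R) with payoffs (20, 17).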